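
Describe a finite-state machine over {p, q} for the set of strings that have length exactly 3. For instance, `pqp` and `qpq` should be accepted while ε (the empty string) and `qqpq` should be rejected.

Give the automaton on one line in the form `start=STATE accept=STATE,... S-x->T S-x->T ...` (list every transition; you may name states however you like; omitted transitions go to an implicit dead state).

Count input length up to 4: every symbol moves from A toward E, which means 'more than 3' and absorbs. Accept from {D}.
With 5 states:
       p  q 
>  A   B  B 
   B   C  C 
   C   D  D 
 * D   E  E 
   E   E  E 
(> = start, * = accepting)

start=A accept=D A-p->B A-q->B B-p->C B-q->C C-p->D C-q->D D-p->E D-q->E E-p->E E-q->E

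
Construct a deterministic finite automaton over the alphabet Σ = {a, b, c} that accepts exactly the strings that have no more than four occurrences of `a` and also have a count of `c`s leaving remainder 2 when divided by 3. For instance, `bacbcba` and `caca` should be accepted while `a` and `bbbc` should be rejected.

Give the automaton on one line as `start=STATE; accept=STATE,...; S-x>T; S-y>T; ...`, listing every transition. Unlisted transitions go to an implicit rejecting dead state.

Run two small machines in parallel and take their product. One (6 states) tracks the count of `a`s, saturating at 5; the other (3 states) tracks the count of `c`s modulo 3. Each combined state is a pair, one component from each; accept when both components accept. After merging equivalent states the machine shrinks.
With 16 states:
          a    b    c  
>  q0     q1   q0   q2 
   q1     q3   q1   q4 
   q2     q4   q2   q5 
   q3     q6   q3   q7 
   q4     q7   q4   q8 
 * q5     q8   q5   q0 
   q6     q9   q6  q10 
   q7    q10   q7  q11 
 * q8    q11   q8   q1 
   q9    q12   q9  q13 
   q10   q13  q10  q14 
 * q11   q14  q11   q3 
   q12   q12  q12  q12 
   q13   q12  q13  q15 
 * q14   q15  q14   q6 
 * q15   q12  q15   q9 
(> = start, * = accepting)

start=q0; accept=q5,q8,q11,q14,q15; q0-a>q1; q0-b>q0; q0-c>q2; q1-a>q3; q1-b>q1; q1-c>q4; q2-a>q4; q2-b>q2; q2-c>q5; q3-a>q6; q3-b>q3; q3-c>q7; q4-a>q7; q4-b>q4; q4-c>q8; q5-a>q8; q5-b>q5; q5-c>q0; q6-a>q9; q6-b>q6; q6-c>q10; q7-a>q10; q7-b>q7; q7-c>q11; q8-a>q11; q8-b>q8; q8-c>q1; q9-a>q12; q9-b>q9; q9-c>q13; q10-a>q13; q10-b>q10; q10-c>q14; q11-a>q14; q11-b>q11; q11-c>q3; q12-a>q12; q12-b>q12; q12-c>q12; q13-a>q12; q13-b>q13; q13-c>q15; q14-a>q15; q14-b>q14; q14-c>q6; q15-a>q12; q15-b>q15; q15-c>q9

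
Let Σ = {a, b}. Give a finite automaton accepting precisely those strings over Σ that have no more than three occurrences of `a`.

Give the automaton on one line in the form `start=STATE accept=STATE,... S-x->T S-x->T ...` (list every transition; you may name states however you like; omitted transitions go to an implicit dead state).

start=s0 accept=s0,s1,s2,s3 s0-a->s1 s0-b->s0 s1-a->s2 s1-b->s1 s2-a->s3 s2-b->s2 s3-a->s4 s3-b->s3 s4-a->s4 s4-b->s4

Only the number of `a`s matters, and only up to 4. Make a chain s0 → s1 → s2 → s3 → s4 advanced by each `a` (with s4 absorbing); every other symbol self-loops. The accepting set is {s0, s1, s2, s3}.
        a   b  
>* s0   s1  s0 
 * s1   s2  s1 
 * s2   s3  s2 
 * s3   s4  s3 
   s4   s4  s4 
(> = start, * = accepting)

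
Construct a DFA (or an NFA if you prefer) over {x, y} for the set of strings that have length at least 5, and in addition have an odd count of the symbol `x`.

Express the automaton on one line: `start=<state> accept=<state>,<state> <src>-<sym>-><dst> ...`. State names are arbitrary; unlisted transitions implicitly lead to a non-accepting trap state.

Build one automaton per condition and run them in lockstep. One (7 states) tracks the input length, saturating at 6; the other (2 states) tracks the count of `x`s modulo 2. Each combined state is a pair, one component from each; accept when both components accept. Equivalent product states are then merged.
10 states suffice.
        x   y  
>  s0   s1  s2 
   s1   s3  s4 
   s2   s4  s3 
   s3   s5  s6 
   s4   s6  s5 
   s5   s7  s8 
   s6   s8  s7 
   s7   s9  s7 
   s8   s7  s9 
 * s9   s7  s9 
(> = start, * = accepting)

start=s0 accept=s9 s0-x->s1 s0-y->s2 s1-x->s3 s1-y->s4 s2-x->s4 s2-y->s3 s3-x->s5 s3-y->s6 s4-x->s6 s4-y->s5 s5-x->s7 s5-y->s8 s6-x->s8 s6-y->s7 s7-x->s9 s7-y->s7 s8-x->s7 s8-y->s9 s9-x->s7 s9-y->s9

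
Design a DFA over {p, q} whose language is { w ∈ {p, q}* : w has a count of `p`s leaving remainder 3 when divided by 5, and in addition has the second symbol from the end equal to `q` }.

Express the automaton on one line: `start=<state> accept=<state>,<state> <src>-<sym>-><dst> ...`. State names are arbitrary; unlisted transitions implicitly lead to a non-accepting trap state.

start=s0 accept=s7,s8 s0-p->s1 s0-q->s0 s1-p->s2 s1-q->s1 s2-p->s3 s2-q->s4 s3-p->s5 s3-q->s6 s4-p->s7 s4-q->s4 s5-p->s0 s5-q->s5 s6-p->s5 s6-q->s8 s7-p->s5 s7-q->s6 s8-p->s5 s8-q->s8

Build one automaton per condition and run them in lockstep. One (5 states) tracks the count of `p`s modulo 5; the other (7 states) tracks the last 2 symbols read. Each combined state is a pair, one component from each; accept when both components accept. Equivalent product states are then merged.
9 states suffice.
        p   q  
>  s0   s1  s0 
   s1   s2  s1 
   s2   s3  s4 
   s3   s5  s6 
   s4   s7  s4 
   s5   s0  s5 
   s6   s5  s8 
 * s7   s5  s6 
 * s8   s5  s8 
(> = start, * = accepting)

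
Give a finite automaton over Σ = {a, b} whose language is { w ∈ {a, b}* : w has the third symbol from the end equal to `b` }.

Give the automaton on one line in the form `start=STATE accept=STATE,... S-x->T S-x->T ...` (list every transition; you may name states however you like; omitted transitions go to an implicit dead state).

A DFA must remember the last 3 symbols (since which symbol is third-to-last isn't known until the input ends). Use one state per possible window of the last ≤3 symbols; accept from those whose window starts with `b`.
15 states suffice.
          a    b  
>  q0     q1   q2 
   q1     q3   q4 
   q2     q5   q6 
   q3     q7   q8 
   q4     q9  q10 
   q5    q11  q12 
   q6    q13  q14 
   q7     q7   q8 
   q8     q9  q10 
   q9    q11  q12 
   q10   q13  q14 
 * q11    q7   q8 
 * q12    q9  q10 
 * q13   q11  q12 
 * q14   q13  q14 
(> = start, * = accepting)

start=q0 accept=q11,q12,q13,q14 q0-a->q1 q0-b->q2 q1-a->q3 q1-b->q4 q2-a->q5 q2-b->q6 q3-a->q7 q3-b->q8 q4-a->q9 q4-b->q10 q5-a->q11 q5-b->q12 q6-a->q13 q6-b->q14 q7-a->q7 q7-b->q8 q8-a->q9 q8-b->q10 q9-a->q11 q9-b->q12 q10-a->q13 q10-b->q14 q11-a->q7 q11-b->q8 q12-a->q9 q12-b->q10 q13-a->q11 q13-b->q12 q14-a->q13 q14-b->q14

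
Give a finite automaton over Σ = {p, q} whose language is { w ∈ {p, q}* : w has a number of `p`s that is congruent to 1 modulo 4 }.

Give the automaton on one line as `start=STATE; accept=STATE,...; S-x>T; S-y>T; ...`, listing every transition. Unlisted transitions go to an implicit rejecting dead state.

Keep the running count of `p`s modulo 4: each `p` advances along the cycle S0 → S1 → S2 → S3 → S0 while other symbols loop. Accept at S1.
4 states suffice.
        p   q  
>  S0   S1  S0 
 * S1   S2  S1 
   S2   S3  S2 
   S3   S0  S3 
(> = start, * = accepting)

start=S0; accept=S1; S0-p>S1; S0-q>S0; S1-p>S2; S1-q>S1; S2-p>S3; S2-q>S2; S3-p>S0; S3-q>S3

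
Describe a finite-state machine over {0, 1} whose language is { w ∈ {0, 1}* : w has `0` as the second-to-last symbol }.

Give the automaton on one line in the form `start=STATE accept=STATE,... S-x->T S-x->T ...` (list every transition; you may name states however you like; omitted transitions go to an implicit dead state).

Because acceptance depends on a position counted from the end, the machine has to buffer the most recent 2 symbols. Make each state the string of the last up-to-2 symbols read; on input `x` shift the window left and append `x`. Accept when the buffered window has length 2 and begins with `0`.
        0   1  
>  S0   S1  S2 
   S1   S3  S4 
   S2   S5  S6 
 * S3   S3  S4 
 * S4   S5  S6 
   S5   S3  S4 
   S6   S5  S6 
(> = start, * = accepting)

start=S0 accept=S3,S4 S0-0->S1 S0-1->S2 S1-0->S3 S1-1->S4 S2-0->S5 S2-1->S6 S3-0->S3 S3-1->S4 S4-0->S5 S4-1->S6 S5-0->S3 S5-1->S4 S6-0->S5 S6-1->S6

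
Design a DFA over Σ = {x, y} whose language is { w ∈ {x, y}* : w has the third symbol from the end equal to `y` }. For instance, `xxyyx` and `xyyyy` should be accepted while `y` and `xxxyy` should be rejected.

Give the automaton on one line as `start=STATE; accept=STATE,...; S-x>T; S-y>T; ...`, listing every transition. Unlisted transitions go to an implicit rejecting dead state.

start=q0; accept=q11,q12,q13,q14; q0-x>q1; q0-y>q2; q1-x>q3; q1-y>q4; q2-x>q5; q2-y>q6; q3-x>q7; q3-y>q8; q4-x>q9; q4-y>q10; q5-x>q11; q5-y>q12; q6-x>q13; q6-y>q14; q7-x>q7; q7-y>q8; q8-x>q9; q8-y>q10; q9-x>q11; q9-y>q12; q10-x>q13; q10-y>q14; q11-x>q7; q11-y>q8; q12-x>q9; q12-y>q10; q13-x>q11; q13-y>q12; q14-x>q13; q14-y>q14

A DFA must remember the last 3 symbols (since which symbol is third-to-last isn't known until the input ends). Use one state per possible window of the last ≤3 symbols; accept from those whose window starts with `y`.
With 15 states:
          x    y  
>  q0     q1   q2 
   q1     q3   q4 
   q2     q5   q6 
   q3     q7   q8 
   q4     q9  q10 
   q5    q11  q12 
   q6    q13  q14 
   q7     q7   q8 
   q8     q9  q10 
   q9    q11  q12 
   q10   q13  q14 
 * q11    q7   q8 
 * q12    q9  q10 
 * q13   q11  q12 
 * q14   q13  q14 
(> = start, * = accepting)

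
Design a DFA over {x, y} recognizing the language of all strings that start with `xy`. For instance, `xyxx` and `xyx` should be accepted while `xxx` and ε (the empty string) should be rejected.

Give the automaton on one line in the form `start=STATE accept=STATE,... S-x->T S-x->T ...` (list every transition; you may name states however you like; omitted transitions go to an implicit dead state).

Check the first 2 symbols one by one: q0 through q1 record how many have matched `xy` so far; any wrong symbol goes to the dead state q3. After all 2 match we enter the accepting sink q2.
4 states suffice.
        x   y  
>  q0   q1  q3 
   q1   q3  q2 
 * q2   q2  q2 
   q3   q3  q3 
(> = start, * = accepting)

start=q0 accept=q2 q0-x->q1 q0-y->q3 q1-x->q3 q1-y->q2 q2-x->q2 q2-y->q2 q3-x->q3 q3-y->q3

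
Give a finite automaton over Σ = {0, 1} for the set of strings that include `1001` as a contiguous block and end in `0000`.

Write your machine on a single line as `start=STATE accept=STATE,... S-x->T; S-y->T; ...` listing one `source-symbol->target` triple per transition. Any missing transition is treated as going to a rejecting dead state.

Run two small machines in parallel and take their product. The first has 5 states tracking whether and how much of `1001` has been seen; the second has 5 states tracking how much of the suffix `0000` has currently been matched. A product state is a pair (one from each), accepting exactly when both do. After merging equivalent states the machine shrinks.
       0  1 
>  A   A  B 
   B   C  B 
   C   D  B 
   D   A  E 
   E   F  E 
   F   G  E 
   G   H  E 
   H   I  E 
 * I   I  E 
(> = start, * = accepting)

start=A; accept=I; A-0->A; A-1->B; B-0->C; B-1->B; C-0->D; C-1->B; D-0->A; D-1->E; E-0->F; E-1->E; F-0->G; F-1->E; G-0->H; G-1->E; H-0->I; H-1->E; I-0->I; I-1->E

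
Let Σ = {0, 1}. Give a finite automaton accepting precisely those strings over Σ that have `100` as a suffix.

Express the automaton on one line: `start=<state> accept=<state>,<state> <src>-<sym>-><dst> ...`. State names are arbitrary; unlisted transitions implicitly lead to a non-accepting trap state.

start=A accept=D A-0->A A-1->B B-0->C B-1->B C-0->D C-1->B D-0->A D-1->B

Remember how much of `100` the current input suffix matches. State A means no match yet; B means the last symbol is `1`; C means the last 2 symbols are `10`; D means the last 3 symbols are `100`. Only D accepts. On a mismatch, fall back to the longest proper suffix that is still a prefix of `100`.
A 4-state machine:
       0  1 
>  A   A  B 
   B   C  B 
   C   D  B 
 * D   A  B 
(> = start, * = accepting)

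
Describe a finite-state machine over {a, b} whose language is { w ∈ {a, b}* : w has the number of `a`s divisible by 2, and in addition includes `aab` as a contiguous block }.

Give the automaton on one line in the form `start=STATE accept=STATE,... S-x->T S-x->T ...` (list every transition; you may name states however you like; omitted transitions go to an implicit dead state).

Handle the two conditions separately and then intersect. The first has 2 states tracking the count of `a`s modulo 2; the second has 4 states tracking whether and how much of `aab` has been seen. A product state is a pair (one from each), accepting exactly when both do.
8 states suffice.
        a   b  
>  S0   S1  S0 
   S1   S2  S3 
   S2   S4  S5 
   S3   S6  S3 
   S4   S2  S7 
 * S5   S7  S5 
   S6   S4  S0 
   S7   S5  S7 
(> = start, * = accepting)

start=S0 accept=S5 S0-a->S1 S0-b->S0 S1-a->S2 S1-b->S3 S2-a->S4 S2-b->S5 S3-a->S6 S3-b->S3 S4-a->S2 S4-b->S7 S5-a->S7 S5-b->S5 S6-a->S4 S6-b->S0 S7-a->S5 S7-b->S7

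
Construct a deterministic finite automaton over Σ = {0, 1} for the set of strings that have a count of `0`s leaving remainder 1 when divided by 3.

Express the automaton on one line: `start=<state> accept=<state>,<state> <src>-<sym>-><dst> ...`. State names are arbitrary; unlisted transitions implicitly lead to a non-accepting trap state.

start=q0 accept=q1 q0-0->q1 q0-1->q0 q1-0->q2 q1-1->q1 q2-0->q0 q2-1->q2

The only thing that matters is how many `0`s have appeared, reduced mod 3. Use one state per residue: q0 for 0, …, q2 for 2. Reading `0` moves to the next residue; anything else stays put. q1 is accepting.
        0   1  
>  q0   q1  q0 
 * q1   q2  q1 
   q2   q0  q2 
(> = start, * = accepting)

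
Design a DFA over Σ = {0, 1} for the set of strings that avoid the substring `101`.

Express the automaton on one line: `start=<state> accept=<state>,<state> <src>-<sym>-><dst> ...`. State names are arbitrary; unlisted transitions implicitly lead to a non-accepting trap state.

start=q0 accept=q0,q1,q2 q0-0->q0 q0-1->q1 q1-0->q2 q1-1->q1 q2-0->q0 q2-1->q3 q3-0->q3 q3-1->q3

This is the complement of 'contains `101`'. Use the same substring-matching states — q0 through q3 holding how much of `101` has just been matched — but flip the accepting set: everything except the trap q3 accepts.
4 states suffice.
        0   1  
>* q0   q0  q1 
 * q1   q2  q1 
 * q2   q0  q3 
   q3   q3  q3 
(> = start, * = accepting)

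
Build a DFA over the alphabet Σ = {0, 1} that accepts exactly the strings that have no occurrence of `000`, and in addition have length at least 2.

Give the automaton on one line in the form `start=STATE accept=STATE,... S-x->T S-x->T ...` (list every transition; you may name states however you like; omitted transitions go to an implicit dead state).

Handle the two conditions separately and then intersect. The first has 4 states tracking partial matches of the forbidden pattern `000`; the second has 4 states tracking the input length, saturating at 3. A product state is a pair (one from each), accepting exactly when both do.
With 10 states:
       0  1 
>  A   B  C 
   B   D  E 
   C   F  E 
 * D   G  H 
 * E   I  H 
 * F   J  H 
   G   G  G 
 * H   I  H 
 * I   J  H 
 * J   G  H 
(> = start, * = accepting)

start=A accept=D,E,F,H,I,J A-0->B A-1->C B-0->D B-1->E C-0->F C-1->E D-0->G D-1->H E-0->I E-1->H F-0->J F-1->H G-0->G G-1->G H-0->I H-1->H I-0->J I-1->H J-0->G J-1->H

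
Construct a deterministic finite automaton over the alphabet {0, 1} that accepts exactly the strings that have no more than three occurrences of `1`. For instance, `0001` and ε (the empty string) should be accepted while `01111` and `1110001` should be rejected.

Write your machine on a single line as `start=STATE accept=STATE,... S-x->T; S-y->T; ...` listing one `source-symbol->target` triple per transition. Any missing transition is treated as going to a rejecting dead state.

start=A; accept=A,B,C,D; A-0->A; A-1->B; B-0->B; B-1->C; C-0->C; C-1->D; D-0->D; D-1->E; E-0->E; E-1->E

Only the number of `1`s matters, and only up to 4. Make a chain A → B → C → D → E advanced by each `1` (with E absorbing); every other symbol self-loops. The accepting set is {A, B, C, D}.
       0  1 
>* A   A  B 
 * B   B  C 
 * C   C  D 
 * D   D  E 
   E   E  E 
(> = start, * = accepting)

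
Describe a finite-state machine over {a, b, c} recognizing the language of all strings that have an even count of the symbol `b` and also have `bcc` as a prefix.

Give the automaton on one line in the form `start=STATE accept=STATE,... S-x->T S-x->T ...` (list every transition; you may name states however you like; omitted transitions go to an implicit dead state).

start=s0 accept=s5 s0-a->s1 s0-b->s2 s0-c->s1 s1-a->s1 s1-b->s1 s1-c->s1 s2-a->s1 s2-b->s1 s2-c->s3 s3-a->s1 s3-b->s1 s3-c->s4 s4-a->s4 s4-b->s5 s4-c->s4 s5-a->s5 s5-b->s4 s5-c->s5

Run two small machines in parallel and take their product. The first has 2 states tracking the count of `b`s modulo 2; the second has 5 states tracking whether the input so far still matches the prefix `bcc`. A product state is a pair (one from each), accepting exactly when both do. After merging equivalent states the machine shrinks.
With 6 states:
        a   b   c  
>  s0   s1  s2  s1 
   s1   s1  s1  s1 
   s2   s1  s1  s3 
   s3   s1  s1  s4 
   s4   s4  s5  s4 
 * s5   s5  s4  s5 
(> = start, * = accepting)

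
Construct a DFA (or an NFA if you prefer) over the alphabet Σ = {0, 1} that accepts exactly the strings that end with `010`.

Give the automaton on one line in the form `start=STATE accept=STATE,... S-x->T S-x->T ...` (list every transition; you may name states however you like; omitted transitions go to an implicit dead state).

start=q0 accept=q3 q0-0->q1 q0-1->q0 q1-0->q1 q1-1->q2 q2-0->q3 q2-1->q0 q3-0->q1 q3-1->q2

Remember how much of `010` the current input suffix matches. State q0 means no match yet; q1 means the last symbol is `0`; q2 means the last 2 symbols are `01`; q3 means the last 3 symbols are `010`. Only q3 accepts. On a mismatch, fall back to the longest proper suffix that is still a prefix of `010`.
A 4-state machine:
        0   1  
>  q0   q1  q0 
   q1   q1  q2 
   q2   q3  q0 
 * q3   q1  q2 
(> = start, * = accepting)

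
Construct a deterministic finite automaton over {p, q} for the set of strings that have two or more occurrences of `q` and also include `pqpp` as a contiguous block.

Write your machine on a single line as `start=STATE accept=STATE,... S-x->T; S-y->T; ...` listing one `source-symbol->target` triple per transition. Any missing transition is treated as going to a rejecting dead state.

Handle the two conditions separately and then intersect. One (4 states) tracks the count of `q`s, saturating at 3; the other (5 states) tracks whether and how much of `pqpp` has been seen. Each combined state is a pair, one component from each; accept when both components accept. After merging equivalent states the machine shrinks.
With 10 states:
        p   q  
>  S0   S1  S2 
   S1   S1  S3 
   S2   S4  S2 
   S3   S5  S2 
   S4   S4  S6 
   S5   S7  S6 
   S6   S8  S2 
   S7   S7  S9 
   S8   S9  S6 
 * S9   S9  S9 
(> = start, * = accepting)

start=S0; accept=S9; S0-p->S1; S0-q->S2; S1-p->S1; S1-q->S3; S2-p->S4; S2-q->S2; S3-p->S5; S3-q->S2; S4-p->S4; S4-q->S6; S5-p->S7; S5-q->S6; S6-p->S8; S6-q->S2; S7-p->S7; S7-q->S9; S8-p->S9; S8-q->S6; S9-p->S9; S9-q->S9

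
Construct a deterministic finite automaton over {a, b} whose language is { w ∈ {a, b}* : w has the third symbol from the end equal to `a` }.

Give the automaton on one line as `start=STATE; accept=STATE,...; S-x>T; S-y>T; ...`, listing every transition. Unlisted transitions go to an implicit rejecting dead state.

Because acceptance depends on a position counted from the end, the machine has to buffer the most recent 3 symbols. Make each state the string of the last up-to-3 symbols read; on input `x` shift the window left and append `x`. Accept when the buffered window has length 3 and begins with `a`.
15 states suffice.
          a    b  
>  q0     q1   q2 
   q1     q3   q4 
   q2     q5   q6 
   q3     q7   q8 
   q4     q9  q10 
   q5    q11  q12 
   q6    q13  q14 
 * q7     q7   q8 
 * q8     q9  q10 
 * q9    q11  q12 
 * q10   q13  q14 
   q11    q7   q8 
   q12    q9  q10 
   q13   q11  q12 
   q14   q13  q14 
(> = start, * = accepting)

start=q0; accept=q7,q8,q9,q10; q0-a>q1; q0-b>q2; q1-a>q3; q1-b>q4; q2-a>q5; q2-b>q6; q3-a>q7; q3-b>q8; q4-a>q9; q4-b>q10; q5-a>q11; q5-b>q12; q6-a>q13; q6-b>q14; q7-a>q7; q7-b>q8; q8-a>q9; q8-b>q10; q9-a>q11; q9-b>q12; q10-a>q13; q10-b>q14; q11-a>q7; q11-b>q8; q12-a>q9; q12-b>q10; q13-a>q11; q13-b>q12; q14-a>q13; q14-b>q14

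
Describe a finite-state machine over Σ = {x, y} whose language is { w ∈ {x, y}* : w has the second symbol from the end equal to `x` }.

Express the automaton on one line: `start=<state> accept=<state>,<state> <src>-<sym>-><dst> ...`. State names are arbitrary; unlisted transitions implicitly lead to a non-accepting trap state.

start=A accept=D,E A-x->B A-y->C B-x->D B-y->E C-x->F C-y->G D-x->D D-y->E E-x->F E-y->G F-x->D F-y->E G-x->F G-y->G

Because acceptance depends on a position counted from the end, the machine has to buffer the most recent 2 symbols. Make each state the string of the last up-to-2 symbols read; on input `x` shift the window left and append `x`. Accept when the buffered window has length 2 and begins with `x`.
       x  y 
>  A   B  C 
   B   D  E 
   C   F  G 
 * D   D  E 
 * E   F  G 
   F   D  E 
   G   F  G 
(> = start, * = accepting)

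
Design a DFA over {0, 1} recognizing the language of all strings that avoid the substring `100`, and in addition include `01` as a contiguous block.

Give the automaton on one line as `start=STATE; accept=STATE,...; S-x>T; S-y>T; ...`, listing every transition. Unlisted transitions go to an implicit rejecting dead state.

Handle the two conditions separately and then intersect. The first has 4 states tracking partial matches of the forbidden pattern `100`; the second has 3 states tracking whether and how much of `01` has been seen. A product state is a pair (one from each), accepting exactly when both do. Equivalent product states are then merged.
7 states suffice.
       0  1 
>  A   B  C 
   B   B  D 
   C   E  C 
 * D   F  D 
   E   G  D 
 * F   G  D 
   G   G  G 
(> = start, * = accepting)

start=A; accept=D,F; A-0>B; A-1>C; B-0>B; B-1>D; C-0>E; C-1>C; D-0>F; D-1>D; E-0>G; E-1>D; F-0>G; F-1>D; G-0>G; G-1>G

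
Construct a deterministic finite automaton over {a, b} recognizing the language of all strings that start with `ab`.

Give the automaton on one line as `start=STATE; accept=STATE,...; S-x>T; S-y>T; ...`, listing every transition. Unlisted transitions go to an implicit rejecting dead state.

Walk along `ab` while the input agrees: from q0 take `a` to q1, and so on. Any deviation drops to the rejecting sink q3. Once q2 is reached the prefix is confirmed and every continuation is accepted.
With 4 states:
        a   b  
>  q0   q1  q3 
   q1   q3  q2 
 * q2   q2  q2 
   q3   q3  q3 
(> = start, * = accepting)

start=q0; accept=q2; q0-a>q1; q0-b>q3; q1-a>q3; q1-b>q2; q2-a>q2; q2-b>q2; q3-a>q3; q3-b>q3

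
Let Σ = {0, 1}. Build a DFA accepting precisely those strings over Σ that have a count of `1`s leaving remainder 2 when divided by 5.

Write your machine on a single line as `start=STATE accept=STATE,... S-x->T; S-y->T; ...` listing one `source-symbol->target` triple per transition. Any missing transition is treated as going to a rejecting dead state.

start=q0; accept=q2; q0-0->q0; q0-1->q1; q1-0->q1; q1-1->q2; q2-0->q2; q2-1->q3; q3-0->q3; q3-1->q4; q4-0->q4; q4-1->q0

The only thing that matters is how many `1`s have appeared, reduced mod 5. Use one state per residue: q0 for 0, …, q4 for 4. Reading `1` moves to the next residue; anything else stays put. q2 is accepting.
        0   1  
>  q0   q0  q1 
   q1   q1  q2 
 * q2   q2  q3 
   q3   q3  q4 
   q4   q4  q0 
(> = start, * = accepting)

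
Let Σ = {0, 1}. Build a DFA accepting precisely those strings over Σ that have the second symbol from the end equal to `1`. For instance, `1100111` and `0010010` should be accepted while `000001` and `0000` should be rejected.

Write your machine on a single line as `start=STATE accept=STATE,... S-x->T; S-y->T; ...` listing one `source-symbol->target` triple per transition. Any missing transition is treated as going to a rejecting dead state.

start=q0; accept=q5,q6; q0-0->q1; q0-1->q2; q1-0->q3; q1-1->q4; q2-0->q5; q2-1->q6; q3-0->q3; q3-1->q4; q4-0->q5; q4-1->q6; q5-0->q3; q5-1->q4; q6-0->q5; q6-1->q6

A DFA must remember the last 2 symbols (since which symbol is second-to-last isn't known until the input ends). Use one state per possible window of the last ≤2 symbols; accept from those whose window starts with `1`.
7 states suffice.
        0   1  
>  q0   q1  q2 
   q1   q3  q4 
   q2   q5  q6 
   q3   q3  q4 
   q4   q5  q6 
 * q5   q3  q4 
 * q6   q5  q6 
(> = start, * = accepting)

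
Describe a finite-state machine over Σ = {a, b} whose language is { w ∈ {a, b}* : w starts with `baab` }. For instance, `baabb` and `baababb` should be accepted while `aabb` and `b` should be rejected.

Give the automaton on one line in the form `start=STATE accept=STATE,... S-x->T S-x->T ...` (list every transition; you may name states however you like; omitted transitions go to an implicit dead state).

Check the first 4 symbols one by one: q0 through q3 record how many have matched `baab` so far; any wrong symbol goes to the dead state q5. After all 4 match we enter the accepting sink q4.
With 6 states:
        a   b  
>  q0   q5  q1 
   q1   q2  q5 
   q2   q3  q5 
   q3   q5  q4 
 * q4   q4  q4 
   q5   q5  q5 
(> = start, * = accepting)

start=q0 accept=q4 q0-a->q5 q0-b->q1 q1-a->q2 q1-b->q5 q2-a->q3 q2-b->q5 q3-a->q5 q3-b->q4 q4-a->q4 q4-b->q4 q5-a->q5 q5-b->q5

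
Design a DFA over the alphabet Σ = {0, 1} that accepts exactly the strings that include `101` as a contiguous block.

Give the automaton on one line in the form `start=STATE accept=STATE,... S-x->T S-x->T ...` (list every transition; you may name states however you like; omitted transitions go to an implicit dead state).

start=s0 accept=s3 s0-0->s0 s0-1->s1 s1-0->s2 s1-1->s1 s2-0->s0 s2-1->s3 s3-0->s3 s3-1->s3

States s0..s2 record the length of the longest prefix of `101` that matches the current input suffix. Reaching s3 means `101` has been seen, and we stay there forever. Accept from s3.
A 4-state machine:
        0   1  
>  s0   s0  s1 
   s1   s2  s1 
   s2   s0  s3 
 * s3   s3  s3 
(> = start, * = accepting)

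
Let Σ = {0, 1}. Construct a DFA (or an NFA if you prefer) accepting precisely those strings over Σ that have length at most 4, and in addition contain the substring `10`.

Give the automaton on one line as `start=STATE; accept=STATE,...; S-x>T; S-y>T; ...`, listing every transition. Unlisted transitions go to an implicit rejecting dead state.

Build one automaton per condition and run them in lockstep. The first has 6 states tracking the input length, saturating at 5; the second has 3 states tracking whether and how much of `10` has been seen. A product state is a pair (one from each), accepting exactly when both do.
A 15-state machine:
          0    1  
>  s0     s1   s2 
   s1     s3   s4 
   s2     s5   s4 
   s3     s6   s7 
   s4     s8   s7 
 * s5     s8   s8 
   s6     s9  s10 
   s7    s11  s10 
 * s8    s11  s11 
   s9    s12  s13 
   s10   s14  s13 
 * s11   s14  s14 
   s12   s12  s13 
   s13   s14  s13 
   s14   s14  s14 
(> = start, * = accepting)

start=s0; accept=s5,s8,s11; s0-0>s1; s0-1>s2; s1-0>s3; s1-1>s4; s2-0>s5; s2-1>s4; s3-0>s6; s3-1>s7; s4-0>s8; s4-1>s7; s5-0>s8; s5-1>s8; s6-0>s9; s6-1>s10; s7-0>s11; s7-1>s10; s8-0>s11; s8-1>s11; s9-0>s12; s9-1>s13; s10-0>s14; s10-1>s13; s11-0>s14; s11-1>s14; s12-0>s12; s12-1>s13; s13-0>s14; s13-1>s13; s14-0>s14; s14-1>s14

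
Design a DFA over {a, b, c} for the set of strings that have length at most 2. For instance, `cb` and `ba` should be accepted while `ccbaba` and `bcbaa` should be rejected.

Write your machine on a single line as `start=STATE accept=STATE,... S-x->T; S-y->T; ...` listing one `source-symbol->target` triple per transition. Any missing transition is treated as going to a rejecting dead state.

We only need to distinguish lengths 0, 1, …, 2, and '>2'. Chain q0 → q1 → q2 → q3 on every symbol, with q3 looping. Accepting states: {q0, q1, q2}.
With 4 states:
        a   b   c  
>* q0   q1  q1  q1 
 * q1   q2  q2  q2 
 * q2   q3  q3  q3 
   q3   q3  q3  q3 
(> = start, * = accepting)

start=q0; accept=q0,q1,q2; q0-a->q1; q0-b->q1; q0-c->q1; q1-a->q2; q1-b->q2; q1-c->q2; q2-a->q3; q2-b->q3; q2-c->q3; q3-a->q3; q3-b->q3; q3-c->q3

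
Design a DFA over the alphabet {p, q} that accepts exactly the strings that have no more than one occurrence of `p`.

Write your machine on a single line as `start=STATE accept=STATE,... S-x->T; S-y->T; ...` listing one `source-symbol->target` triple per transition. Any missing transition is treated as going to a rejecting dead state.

start=s0; accept=s0,s1; s0-p->s1; s0-q->s0; s1-p->s2; s1-q->s1; s2-p->s2; s2-q->s2

Only the number of `p`s matters, and only up to 2. Make a chain s0 → s1 → s2 advanced by each `p` (with s2 absorbing); every other symbol self-loops. The accepting set is {s0, s1}.
        p   q  
>* s0   s1  s0 
 * s1   s2  s1 
   s2   s2  s2 
(> = start, * = accepting)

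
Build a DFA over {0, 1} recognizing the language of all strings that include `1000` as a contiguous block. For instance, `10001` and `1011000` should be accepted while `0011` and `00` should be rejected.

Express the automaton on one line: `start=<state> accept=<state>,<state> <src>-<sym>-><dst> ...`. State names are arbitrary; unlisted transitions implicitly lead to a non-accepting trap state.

Track how much of `1000` has been matched so far: state s0 is no progress, s4 is the absorbing accept state reached once `1000` has occurred. Intermediate states record partial matches; on a mismatch, fall back to the longest reusable overlap.
        0   1  
>  s0   s0  s1 
   s1   s2  s1 
   s2   s3  s1 
   s3   s4  s1 
 * s4   s4  s4 
(> = start, * = accepting)

start=s0 accept=s4 s0-0->s0 s0-1->s1 s1-0->s2 s1-1->s1 s2-0->s3 s2-1->s1 s3-0->s4 s3-1->s1 s4-0->s4 s4-1->s4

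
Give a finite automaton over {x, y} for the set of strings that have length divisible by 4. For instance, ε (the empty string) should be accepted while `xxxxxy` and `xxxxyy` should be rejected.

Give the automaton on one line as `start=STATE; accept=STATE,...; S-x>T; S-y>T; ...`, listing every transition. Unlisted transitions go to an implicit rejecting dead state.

start=q0; accept=q0; q0-x>q1; q0-y>q1; q1-x>q2; q1-y>q2; q2-x>q3; q2-y>q3; q3-x>q0; q3-y>q0

Count input length modulo 4: every symbol advances one step around the cycle q0 → q1 → q2 → q3 → q0. Accept at q0.
A 4-state machine:
        x   y  
>* q0   q1  q1 
   q1   q2  q2 
   q2   q3  q3 
   q3   q0  q0 
(> = start, * = accepting)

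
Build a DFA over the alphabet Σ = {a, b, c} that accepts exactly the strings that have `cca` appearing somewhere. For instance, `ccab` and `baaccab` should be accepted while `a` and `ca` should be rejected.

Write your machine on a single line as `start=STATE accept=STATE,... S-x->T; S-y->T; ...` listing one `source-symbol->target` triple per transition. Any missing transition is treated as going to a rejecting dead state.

start=s0; accept=s3; s0-a->s0; s0-b->s0; s0-c->s1; s1-a->s0; s1-b->s0; s1-c->s2; s2-a->s3; s2-b->s0; s2-c->s2; s3-a->s3; s3-b->s3; s3-c->s3

States s0..s2 record the length of the longest prefix of `cca` that matches the current input suffix. Reaching s3 means `cca` has been seen, and we stay there forever. Accept from s3.
        a   b   c  
>  s0   s0  s0  s1 
   s1   s0  s0  s2 
   s2   s3  s0  s2 
 * s3   s3  s3  s3 
(> = start, * = accepting)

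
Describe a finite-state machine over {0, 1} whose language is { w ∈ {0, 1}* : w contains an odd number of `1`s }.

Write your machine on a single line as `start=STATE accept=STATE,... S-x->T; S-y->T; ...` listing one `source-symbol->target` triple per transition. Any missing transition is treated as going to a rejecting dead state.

start=q0; accept=q1; q0-0->q0; q0-1->q1; q1-0->q1; q1-1->q0

The only thing that matters is how many `1`s have appeared, reduced mod 2. Use one state per residue: q0 for 0, …, q1 for 1. Reading `1` moves to the next residue; anything else stays put. q1 is accepting.
        0   1  
>  q0   q0  q1 
 * q1   q1  q0 
(> = start, * = accepting)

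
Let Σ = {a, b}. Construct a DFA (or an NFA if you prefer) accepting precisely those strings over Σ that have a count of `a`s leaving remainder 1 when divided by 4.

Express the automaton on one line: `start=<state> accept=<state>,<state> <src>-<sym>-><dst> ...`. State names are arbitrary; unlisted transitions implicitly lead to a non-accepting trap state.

Keep the running count of `a`s modulo 4: each `a` advances along the cycle S0 → S1 → S2 → S3 → S0 while other symbols loop. Accept at S1.
With 4 states:
        a   b  
>  S0   S1  S0 
 * S1   S2  S1 
   S2   S3  S2 
   S3   S0  S3 
(> = start, * = accepting)

start=S0 accept=S1 S0-a->S1 S0-b->S0 S1-a->S2 S1-b->S1 S2-a->S3 S2-b->S2 S3-a->S0 S3-b->S3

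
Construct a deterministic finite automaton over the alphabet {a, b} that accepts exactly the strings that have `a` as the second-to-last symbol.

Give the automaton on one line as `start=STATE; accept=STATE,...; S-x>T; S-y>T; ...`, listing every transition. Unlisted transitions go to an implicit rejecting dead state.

A DFA must remember the last 2 symbols (since which symbol is second-to-last isn't known until the input ends). Use one state per possible window of the last ≤2 symbols; accept from those whose window starts with `a`.
With 7 states:
        a   b  
>  q0   q1  q2 
   q1   q3  q4 
   q2   q5  q6 
 * q3   q3  q4 
 * q4   q5  q6 
   q5   q3  q4 
   q6   q5  q6 
(> = start, * = accepting)

start=q0; accept=q3,q4; q0-a>q1; q0-b>q2; q1-a>q3; q1-b>q4; q2-a>q5; q2-b>q6; q3-a>q3; q3-b>q4; q4-a>q5; q4-b>q6; q5-a>q3; q5-b>q4; q6-a>q5; q6-b>q6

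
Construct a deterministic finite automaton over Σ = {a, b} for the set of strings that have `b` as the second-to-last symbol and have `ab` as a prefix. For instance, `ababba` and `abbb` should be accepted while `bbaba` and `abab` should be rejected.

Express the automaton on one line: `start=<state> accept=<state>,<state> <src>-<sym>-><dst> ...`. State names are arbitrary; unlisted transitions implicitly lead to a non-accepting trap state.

Build one automaton per condition and run them in lockstep. One (7 states) tracks the last 2 symbols read; the other (4 states) tracks whether the input so far still matches the prefix `ab`. Each combined state is a pair, one component from each; accept when both components accept.
An 11-state machine:
          a    b  
>  s0     s1   s2 
   s1     s3   s4 
   s2     s5   s6 
   s3     s3   s7 
   s4     s8   s9 
   s5     s3   s7 
   s6     s5   s6 
   s7     s5   s6 
 * s8    s10   s4 
 * s9     s8   s9 
   s10   s10   s4 
(> = start, * = accepting)

start=s0 accept=s8,s9 s0-a->s1 s0-b->s2 s1-a->s3 s1-b->s4 s2-a->s5 s2-b->s6 s3-a->s3 s3-b->s7 s4-a->s8 s4-b->s9 s5-a->s3 s5-b->s7 s6-a->s5 s6-b->s6 s7-a->s5 s7-b->s6 s8-a->s10 s8-b->s4 s9-a->s8 s9-b->s9 s10-a->s10 s10-b->s4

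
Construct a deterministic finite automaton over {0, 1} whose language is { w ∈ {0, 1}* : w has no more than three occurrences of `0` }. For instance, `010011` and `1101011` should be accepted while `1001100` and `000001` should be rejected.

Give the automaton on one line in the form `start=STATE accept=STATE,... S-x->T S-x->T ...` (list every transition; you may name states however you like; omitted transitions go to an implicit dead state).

Count `0`s, saturating at 4: states q0 through q3 mean 0 through 3 `0`s seen; q4 means more than 3. Each `0` increments (capped at q4); other symbols loop. Accept from {q0, q1, q2, q3}.
With 5 states:
        0   1  
>* q0   q1  q0 
 * q1   q2  q1 
 * q2   q3  q2 
 * q3   q4  q3 
   q4   q4  q4 
(> = start, * = accepting)

start=q0 accept=q0,q1,q2,q3 q0-0->q1 q0-1->q0 q1-0->q2 q1-1->q1 q2-0->q3 q2-1->q2 q3-0->q4 q3-1->q3 q4-0->q4 q4-1->q4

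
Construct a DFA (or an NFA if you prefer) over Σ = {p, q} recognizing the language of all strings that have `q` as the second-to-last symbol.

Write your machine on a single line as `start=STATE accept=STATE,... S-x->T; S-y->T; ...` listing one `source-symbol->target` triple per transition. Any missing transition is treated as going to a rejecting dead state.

Because acceptance depends on a position counted from the end, the machine has to buffer the most recent 2 symbols. Make each state the string of the last up-to-2 symbols read; on input `x` shift the window left and append `x`. Accept when the buffered window has length 2 and begins with `q`.
With 7 states:
       p  q 
>  A   B  C 
   B   D  E 
   C   F  G 
   D   D  E 
   E   F  G 
 * F   D  E 
 * G   F  G 
(> = start, * = accepting)

start=A; accept=F,G; A-p->B; A-q->C; B-p->D; B-q->E; C-p->F; C-q->G; D-p->D; D-q->E; E-p->F; E-q->G; F-p->D; F-q->E; G-p->F; G-q->G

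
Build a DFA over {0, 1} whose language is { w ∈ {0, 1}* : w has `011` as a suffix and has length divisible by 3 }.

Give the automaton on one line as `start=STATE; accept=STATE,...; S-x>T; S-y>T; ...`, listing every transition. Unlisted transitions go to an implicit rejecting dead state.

start=A; accept=I; A-0>B; A-1>C; B-0>D; B-1>E; C-0>D; C-1>F; D-0>G; D-1>H; E-0>G; E-1>I; F-0>G; F-1>A; G-0>B; G-1>J; H-0>B; H-1>K; I-0>B; I-1>C; J-0>D; J-1>L; K-0>D; K-1>F; L-0>G; L-1>A

Handle the two conditions separately and then intersect. One (4 states) tracks how much of the suffix `011` has currently been matched; the other (3 states) tracks the input length modulo 3. Each combined state is a pair, one component from each; accept when both components accept.
12 states suffice.
       0  1 
>  A   B  C 
   B   D  E 
   C   D  F 
   D   G  H 
   E   G  I 
   F   G  A 
   G   B  J 
   H   B  K 
 * I   B  C 
   J   D  L 
   K   D  F 
   L   G  A 
(> = start, * = accepting)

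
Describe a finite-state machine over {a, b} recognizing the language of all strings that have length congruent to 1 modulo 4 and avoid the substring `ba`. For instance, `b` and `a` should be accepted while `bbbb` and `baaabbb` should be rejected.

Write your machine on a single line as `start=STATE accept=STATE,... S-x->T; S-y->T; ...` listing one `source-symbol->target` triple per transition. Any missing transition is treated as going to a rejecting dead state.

Build one automaton per condition and run them in lockstep. The first has 4 states tracking the input length modulo 4; the second has 3 states tracking partial matches of the forbidden pattern `ba`. A product state is a pair (one from each), accepting exactly when both do. After merging equivalent states the machine shrinks.
With 9 states:
        a   b  
>  s0   s1  s2 
 * s1   s3  s4 
 * s2   s5  s4 
   s3   s6  s7 
   s4   s5  s7 
   s5   s5  s5 
   s6   s0  s8 
   s7   s5  s8 
   s8   s5  s2 
(> = start, * = accepting)

start=s0; accept=s1,s2; s0-a->s1; s0-b->s2; s1-a->s3; s1-b->s4; s2-a->s5; s2-b->s4; s3-a->s6; s3-b->s7; s4-a->s5; s4-b->s7; s5-a->s5; s5-b->s5; s6-a->s0; s6-b->s8; s7-a->s5; s7-b->s8; s8-a->s5; s8-b->s2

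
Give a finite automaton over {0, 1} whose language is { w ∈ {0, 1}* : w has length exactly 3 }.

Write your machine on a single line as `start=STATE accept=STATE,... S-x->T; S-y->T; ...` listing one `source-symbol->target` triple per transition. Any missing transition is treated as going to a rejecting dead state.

start=q0; accept=q3; q0-0->q1; q0-1->q1; q1-0->q2; q1-1->q2; q2-0->q3; q2-1->q3; q3-0->q4; q3-1->q4; q4-0->q4; q4-1->q4

We only need to distinguish lengths 0, 1, …, 3, and '>3'. Chain q0 → q1 → q2 → q3 → q4 on every symbol, with q4 looping. Accepting states: {q3}.
        0   1  
>  q0   q1  q1 
   q1   q2  q2 
   q2   q3  q3 
 * q3   q4  q4 
   q4   q4  q4 
(> = start, * = accepting)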